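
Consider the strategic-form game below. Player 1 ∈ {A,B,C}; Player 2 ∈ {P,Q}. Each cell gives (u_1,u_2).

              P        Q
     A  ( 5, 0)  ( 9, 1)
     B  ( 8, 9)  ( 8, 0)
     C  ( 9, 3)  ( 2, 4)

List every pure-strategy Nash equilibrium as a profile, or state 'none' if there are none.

PSNE = {(A,Q)}

(A,P): not NE [P1→C gives 9>5; P2→Q gives 1>0]
(A,Q): NE
(B,P): not NE [P1→C gives 9>8]
(B,Q): not NE [P1→A gives 9>8; P2→P gives 9>0]
(C,P): not NE [P2→Q gives 4>3]
(C,Q): not NE [P1→A gives 9>2]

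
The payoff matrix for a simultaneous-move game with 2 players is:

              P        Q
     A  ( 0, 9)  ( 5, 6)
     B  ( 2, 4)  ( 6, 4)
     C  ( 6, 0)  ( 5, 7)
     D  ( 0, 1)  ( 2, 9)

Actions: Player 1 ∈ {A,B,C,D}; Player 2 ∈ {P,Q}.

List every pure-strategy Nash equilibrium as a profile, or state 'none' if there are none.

PSNE = {(B,Q)}

(A,P): not NE [P1→C gives 6>0]
(A,Q): not NE [P1→B gives 6>5; P2→P gives 9>6]
(B,P): not NE [P1→C gives 6>2]
(B,Q): NE
(C,P): not NE [P2→Q gives 7>0]
(C,Q): not NE [P1→B gives 6>5]
(D,P): not NE [P1→C gives 6>0; P2→Q gives 9>1]
(D,Q): not NE [P1→B gives 6>2]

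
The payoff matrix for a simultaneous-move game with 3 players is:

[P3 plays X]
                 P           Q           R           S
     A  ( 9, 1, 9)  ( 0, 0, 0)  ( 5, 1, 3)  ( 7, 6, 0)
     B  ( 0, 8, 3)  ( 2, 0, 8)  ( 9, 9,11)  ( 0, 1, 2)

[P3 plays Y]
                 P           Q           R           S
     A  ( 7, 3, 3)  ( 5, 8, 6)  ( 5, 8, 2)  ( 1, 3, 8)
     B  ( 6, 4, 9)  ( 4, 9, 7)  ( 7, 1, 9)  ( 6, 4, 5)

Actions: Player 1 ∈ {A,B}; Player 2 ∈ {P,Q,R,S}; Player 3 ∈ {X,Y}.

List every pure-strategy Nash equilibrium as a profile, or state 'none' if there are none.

Nash profiles: (A,Q,Y), (B,R,X)

(A,P,X): not NE [P2→S gives 6>1]
(A,P,Y): not NE [P2→R gives 8>3; P3→X gives 9>3]
(A,Q,X): not NE [P1→B gives 2>0; P2→S gives 6>0; P3→Y gives 6>0]
(A,Q,Y): NE
(A,R,X): not NE [P1→B gives 9>5; P2→S gives 6>1]
(A,R,Y): not NE [P1→B gives 7>5; P3→X gives 3>2]
(A,S,X): not NE [P3→Y gives 8>0]
(A,S,Y): not NE [P1→B gives 6>1; P2→R gives 8>3]
(B,P,X): not NE [P1→A gives 9>0; P2→R gives 9>8; P3→Y gives 9>3]
(B,P,Y): not NE [P1→A gives 7>6; P2→Q gives 9>4]
(B,Q,X): not NE [P2→R gives 9>0]
(B,Q,Y): not NE [P1→A gives 5>4; P3→X gives 8>7]
(B,R,X): NE
(B,R,Y): not NE [P2→Q gives 9>1; P3→X gives 11>9]
(B,S,X): not NE [P1→A gives 7>0; P2→R gives 9>1; P3→Y gives 5>2]
(B,S,Y): not NE [P2→Q gives 9>4]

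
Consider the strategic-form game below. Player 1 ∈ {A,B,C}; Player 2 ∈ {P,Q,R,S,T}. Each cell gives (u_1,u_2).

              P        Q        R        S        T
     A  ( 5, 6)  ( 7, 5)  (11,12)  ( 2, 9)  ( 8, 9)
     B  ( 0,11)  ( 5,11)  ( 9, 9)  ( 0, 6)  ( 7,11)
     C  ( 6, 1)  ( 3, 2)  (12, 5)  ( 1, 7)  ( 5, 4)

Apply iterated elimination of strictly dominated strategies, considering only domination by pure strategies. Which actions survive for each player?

IESDS → P1:{A,C} P2:{R,S}

P1 drop B (A beats it: P:5>0 Q:7>5 R:11>9 S:2>0 T:8>7)
P2 drop P (R beats it: A:12>6 C:5>1)
P2 drop Q (R beats it: A:12>5 C:5>2)
P2 drop T (R beats it: A:12>9 C:5>4)
P1→{A,C} P2→{R,S}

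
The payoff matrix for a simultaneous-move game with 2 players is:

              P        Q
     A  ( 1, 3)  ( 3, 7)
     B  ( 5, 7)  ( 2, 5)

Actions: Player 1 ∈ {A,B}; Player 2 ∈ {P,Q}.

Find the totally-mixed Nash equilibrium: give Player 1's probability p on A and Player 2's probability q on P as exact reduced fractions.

P1 indiff ⇒ q·1+(1-q)·3 = q·5+(1-q)·2 ⇒ q(-4) = (1-q)(-1) ⇒ q = 1/5
P2 indiff ⇒ p·3+(1-p)·7 = p·7+(1-p)·5 ⇒ p(-4) = (1-p)(-2) ⇒ p = 1/3

P1 mixes 1/3 on A; P2 mixes 1/5 on P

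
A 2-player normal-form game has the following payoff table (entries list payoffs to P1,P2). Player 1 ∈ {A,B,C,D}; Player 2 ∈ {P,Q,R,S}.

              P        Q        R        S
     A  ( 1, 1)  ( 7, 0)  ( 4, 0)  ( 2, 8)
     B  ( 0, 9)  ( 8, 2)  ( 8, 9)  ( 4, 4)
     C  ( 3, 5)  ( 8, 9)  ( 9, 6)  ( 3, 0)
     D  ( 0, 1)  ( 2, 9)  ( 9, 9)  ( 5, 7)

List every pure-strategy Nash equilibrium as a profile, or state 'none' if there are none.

(A,P): not NE [P1→C gives 3>1; P2→S gives 8>1]
(A,Q): not NE [P1→C gives 8>7; P2→S gives 8>0]
(A,R): not NE [P1→D gives 9>4; P2→S gives 8>0]
(A,S): not NE [P1→D gives 5>2]
(B,P): not NE [P1→C gives 3>0]
(B,Q): not NE [P2→R gives 9>2]
(B,R): not NE [P1→D gives 9>8]
(B,S): not NE [P1→D gives 5>4; P2→R gives 9>4]
(C,P): not NE [P2→Q gives 9>5]
(C,Q): NE
(C,R): not NE [P2→Q gives 9>6]
(C,S): not NE [P1→D gives 5>3; P2→Q gives 9>0]
(D,P): not NE [P1→C gives 3>0; P2→R gives 9>1]
(D,Q): not NE [P1→C gives 8>2]
(D,R): NE
(D,S): not NE [P2→R gives 9>7]

NE set: (C,Q), (D,R)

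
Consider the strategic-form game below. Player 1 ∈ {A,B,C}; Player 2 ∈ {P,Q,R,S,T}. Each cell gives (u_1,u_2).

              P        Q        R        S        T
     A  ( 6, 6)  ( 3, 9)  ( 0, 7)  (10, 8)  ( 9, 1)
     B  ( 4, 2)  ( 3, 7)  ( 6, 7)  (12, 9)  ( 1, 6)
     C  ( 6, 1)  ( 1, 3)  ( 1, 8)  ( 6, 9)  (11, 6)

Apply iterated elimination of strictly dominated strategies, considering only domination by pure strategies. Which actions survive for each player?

P2 drop P (Q beats it: A:9>6 B:7>2 C:3>1)
P2 drop R (S beats it: A:8>7 B:9>7 C:9>8)
P2 drop T (S beats it: A:8>1 B:9>6 C:9>6)
P1 drop C (A beats it: Q:3>1 S:10>6)
P1→{A,B} P2→{Q,S}

IESDS → P1:{A,B} P2:{Q,S}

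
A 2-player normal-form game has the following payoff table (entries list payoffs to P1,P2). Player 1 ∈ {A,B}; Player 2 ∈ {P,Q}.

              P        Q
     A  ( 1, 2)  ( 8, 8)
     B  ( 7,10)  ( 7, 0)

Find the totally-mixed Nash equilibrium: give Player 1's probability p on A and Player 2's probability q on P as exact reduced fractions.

P1 mixes 5/8 on A; P2 mixes 1/7 on P

P1 indiff ⇒ q·1+(1-q)·8 = q·7+(1-q)·7 ⇒ q(-6) = (1-q)(-1) ⇒ q = 1/7
P2 indiff ⇒ p·2+(1-p)·10 = p·8+(1-p)·0 ⇒ p(-6) = (1-p)(-10) ⇒ p = 5/8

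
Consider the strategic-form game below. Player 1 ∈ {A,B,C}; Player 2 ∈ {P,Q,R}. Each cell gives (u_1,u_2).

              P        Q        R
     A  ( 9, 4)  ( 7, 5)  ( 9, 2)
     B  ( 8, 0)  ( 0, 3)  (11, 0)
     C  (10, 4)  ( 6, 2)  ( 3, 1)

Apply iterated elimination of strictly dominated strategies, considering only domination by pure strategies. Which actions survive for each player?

IESDS → P1:{A,C} P2:{P,Q}

P2 drop R (Q beats it: A:5>2 B:3>0 C:2>1)
P1 drop B (A beats it: P:9>8 Q:7>0)
P1→{A,C} P2→{P,Q}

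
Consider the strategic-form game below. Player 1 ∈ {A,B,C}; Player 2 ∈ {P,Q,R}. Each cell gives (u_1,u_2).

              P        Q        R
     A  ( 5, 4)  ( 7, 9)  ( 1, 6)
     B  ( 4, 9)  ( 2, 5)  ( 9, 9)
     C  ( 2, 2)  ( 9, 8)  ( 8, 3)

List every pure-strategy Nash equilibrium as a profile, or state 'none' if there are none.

(A,P): not NE [P2→Q gives 9>4]
(A,Q): not NE [P1→C gives 9>7]
(A,R): not NE [P1→B gives 9>1; P2→Q gives 9>6]
(B,P): not NE [P1→A gives 5>4]
(B,Q): not NE [P1→C gives 9>2; P2→R gives 9>5]
(B,R): NE
(C,P): not NE [P1→A gives 5>2; P2→Q gives 8>2]
(C,Q): NE
(C,R): not NE [P1→B gives 9>8; P2→Q gives 8>3]

NE set: (B,R), (C,Q)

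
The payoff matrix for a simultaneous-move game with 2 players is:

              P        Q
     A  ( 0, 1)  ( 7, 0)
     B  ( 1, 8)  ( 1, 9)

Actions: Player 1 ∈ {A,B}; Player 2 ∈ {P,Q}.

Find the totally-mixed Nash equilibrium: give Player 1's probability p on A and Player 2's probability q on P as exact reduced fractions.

P1 indiff ⇒ q·0+(1-q)·7 = q·1+(1-q)·1 ⇒ q(-1) = (1-q)(-6) ⇒ q = 6/7
P2 indiff ⇒ p·1+(1-p)·8 = p·0+(1-p)·9 ⇒ p(1) = (1-p)(1) ⇒ p = 1/2

p=1/2, q=6/7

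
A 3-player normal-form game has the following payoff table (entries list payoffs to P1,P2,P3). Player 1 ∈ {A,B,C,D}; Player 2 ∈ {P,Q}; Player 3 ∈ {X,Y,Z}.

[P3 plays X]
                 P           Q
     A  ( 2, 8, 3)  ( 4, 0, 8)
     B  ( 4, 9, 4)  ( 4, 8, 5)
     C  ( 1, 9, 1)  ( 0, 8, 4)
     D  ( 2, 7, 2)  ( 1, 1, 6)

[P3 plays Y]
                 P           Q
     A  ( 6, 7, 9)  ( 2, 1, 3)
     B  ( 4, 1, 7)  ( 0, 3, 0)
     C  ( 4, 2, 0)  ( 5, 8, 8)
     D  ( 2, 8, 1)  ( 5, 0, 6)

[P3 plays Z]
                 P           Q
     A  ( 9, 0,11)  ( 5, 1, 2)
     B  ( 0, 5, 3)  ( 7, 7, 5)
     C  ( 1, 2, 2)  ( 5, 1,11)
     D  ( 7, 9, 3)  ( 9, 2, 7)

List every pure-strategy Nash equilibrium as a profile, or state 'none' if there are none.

(A,P,X): not NE [P1→B gives 4>2; P3→Z gives 11>3]
(A,P,Y): not NE [P3→Z gives 11>9]
(A,P,Z): not NE [P2→Q gives 1>0]
(A,Q,X): not NE [P2→P gives 8>0]
(A,Q,Y): not NE [P1→D gives 5>2; P2→P gives 7>1; P3→X gives 8>3]
(A,Q,Z): not NE [P1→D gives 9>5; P3→X gives 8>2]
(B,P,X): not NE [P3→Y gives 7>4]
(B,P,Y): not NE [P1→A gives 6>4; P2→Q gives 3>1]
(B,P,Z): not NE [P1→A gives 9>0; P2→Q gives 7>5; P3→Y gives 7>3]
(B,Q,X): not NE [P2→P gives 9>8]
(B,Q,Y): not NE [P1→D gives 5>0; P3→Z gives 5>0]
(B,Q,Z): not NE [P1→D gives 9>7]
(C,P,X): not NE [P1→B gives 4>1; P3→Z gives 2>1]
(C,P,Y): not NE [P1→A gives 6>4; P2→Q gives 8>2; P3→Z gives 2>0]
(C,P,Z): not NE [P1→A gives 9>1]
(C,Q,X): not NE [P1→B gives 4>0; P2→P gives 9>8; P3→Z gives 11>4]
(C,Q,Y): not NE [P3→Z gives 11>8]
(C,Q,Z): not NE [P1→D gives 9>5; P2→P gives 2>1]
(D,P,X): not NE [P1→B gives 4>2; P3→Z gives 3>2]
(D,P,Y): not NE [P1→A gives 6>2; P3→Z gives 3>1]
(D,P,Z): not NE [P1→A gives 9>7]
(D,Q,X): not NE [P1→B gives 4>1; P2→P gives 7>1; P3→Z gives 7>6]
(D,Q,Y): not NE [P2→P gives 8>0; P3→Z gives 7>6]
(D,Q,Z): not NE [P2→P gives 9>2]

Equilibria: none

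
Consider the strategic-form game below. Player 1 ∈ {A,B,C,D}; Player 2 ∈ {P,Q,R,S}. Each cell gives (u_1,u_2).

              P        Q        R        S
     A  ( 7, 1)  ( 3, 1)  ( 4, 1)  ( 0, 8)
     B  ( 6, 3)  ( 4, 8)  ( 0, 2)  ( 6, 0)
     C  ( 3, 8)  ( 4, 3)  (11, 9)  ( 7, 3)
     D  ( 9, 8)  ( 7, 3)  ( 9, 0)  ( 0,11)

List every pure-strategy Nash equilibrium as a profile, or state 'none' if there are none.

Nash profiles: (C,R)

(A,P): not NE [P1→D gives 9>7; P2→S gives 8>1]
(A,Q): not NE [P1→D gives 7>3; P2→S gives 8>1]
(A,R): not NE [P1→C gives 11>4; P2→S gives 8>1]
(A,S): not NE [P1→C gives 7>0]
(B,P): not NE [P1→D gives 9>6; P2→Q gives 8>3]
(B,Q): not NE [P1→D gives 7>4]
(B,R): not NE [P1→C gives 11>0; P2→Q gives 8>2]
(B,S): not NE [P1→C gives 7>6; P2→Q gives 8>0]
(C,P): not NE [P1→D gives 9>3; P2→R gives 9>8]
(C,Q): not NE [P1→D gives 7>4; P2→R gives 9>3]
(C,R): NE
(C,S): not NE [P2→R gives 9>3]
(D,P): not NE [P2→S gives 11>8]
(D,Q): not NE [P2→S gives 11>3]
(D,R): not NE [P1→C gives 11>9; P2→S gives 11>0]
(D,S): not NE [P1→C gives 7>0]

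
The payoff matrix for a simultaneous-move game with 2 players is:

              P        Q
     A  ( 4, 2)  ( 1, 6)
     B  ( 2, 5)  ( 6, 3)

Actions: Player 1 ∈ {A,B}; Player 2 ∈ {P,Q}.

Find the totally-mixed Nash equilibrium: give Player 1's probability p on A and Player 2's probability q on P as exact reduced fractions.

P1 mixes 1/3 on A; P2 mixes 5/7 on P

P1 indiff ⇒ q·4+(1-q)·1 = q·2+(1-q)·6 ⇒ q(2) = (1-q)(5) ⇒ q = 5/7
P2 indiff ⇒ p·2+(1-p)·5 = p·6+(1-p)·3 ⇒ p(-4) = (1-p)(-2) ⇒ p = 1/3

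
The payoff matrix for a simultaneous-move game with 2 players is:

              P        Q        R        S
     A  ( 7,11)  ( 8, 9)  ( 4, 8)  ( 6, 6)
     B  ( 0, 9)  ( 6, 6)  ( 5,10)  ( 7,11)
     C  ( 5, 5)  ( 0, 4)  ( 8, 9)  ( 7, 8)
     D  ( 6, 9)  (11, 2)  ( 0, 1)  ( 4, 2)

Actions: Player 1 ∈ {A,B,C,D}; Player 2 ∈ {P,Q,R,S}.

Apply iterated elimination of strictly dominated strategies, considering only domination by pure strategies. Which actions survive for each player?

P2 drop Q (P beats it: A:11>9 B:9>6 C:5>4 D:9>2)
P1 drop D (A beats it: P:7>6 R:4>0 S:6>4)
P1→{A,B,C} P2→{P,R,S}

Remaining: P1:{A,B,C} P2:{P,R,S}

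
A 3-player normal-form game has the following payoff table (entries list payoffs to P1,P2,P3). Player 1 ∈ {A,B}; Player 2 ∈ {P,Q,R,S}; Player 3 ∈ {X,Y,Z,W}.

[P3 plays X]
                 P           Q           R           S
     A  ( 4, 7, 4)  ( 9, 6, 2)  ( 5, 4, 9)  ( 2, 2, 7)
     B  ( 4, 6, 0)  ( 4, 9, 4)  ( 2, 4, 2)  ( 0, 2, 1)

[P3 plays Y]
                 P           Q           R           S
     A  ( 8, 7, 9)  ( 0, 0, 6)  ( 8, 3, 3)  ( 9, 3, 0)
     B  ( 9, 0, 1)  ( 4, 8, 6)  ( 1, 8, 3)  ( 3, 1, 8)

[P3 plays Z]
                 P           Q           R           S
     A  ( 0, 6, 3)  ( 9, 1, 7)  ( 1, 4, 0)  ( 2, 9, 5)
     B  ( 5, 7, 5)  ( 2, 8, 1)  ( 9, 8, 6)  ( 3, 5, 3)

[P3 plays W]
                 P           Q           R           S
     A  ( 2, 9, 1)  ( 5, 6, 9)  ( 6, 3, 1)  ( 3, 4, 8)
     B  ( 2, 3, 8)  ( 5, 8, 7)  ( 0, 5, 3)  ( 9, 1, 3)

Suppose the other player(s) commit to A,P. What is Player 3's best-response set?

P3 best: {Y}

u_3(X vs A,P) = 4
u_3(Y vs A,P) = 9
u_3(Z vs A,P) = 3
u_3(W vs A,P) = 1
max payoff 9 at {Y}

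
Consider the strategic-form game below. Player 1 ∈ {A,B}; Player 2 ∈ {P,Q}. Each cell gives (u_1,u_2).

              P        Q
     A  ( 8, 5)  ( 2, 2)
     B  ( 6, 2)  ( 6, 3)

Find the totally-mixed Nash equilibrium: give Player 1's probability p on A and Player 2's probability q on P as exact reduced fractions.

P1 indiff ⇒ q·8+(1-q)·2 = q·6+(1-q)·6 ⇒ q(2) = (1-q)(4) ⇒ q = 2/3
P2 indiff ⇒ p·5+(1-p)·2 = p·2+(1-p)·3 ⇒ p(3) = (1-p)(1) ⇒ p = 1/4

p=1/4, q=2/3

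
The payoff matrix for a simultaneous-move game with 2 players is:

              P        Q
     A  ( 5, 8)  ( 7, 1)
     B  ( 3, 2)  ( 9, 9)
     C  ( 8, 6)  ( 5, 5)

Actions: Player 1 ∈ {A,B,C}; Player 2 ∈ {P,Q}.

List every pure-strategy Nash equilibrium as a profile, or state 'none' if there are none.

PSNE = {(B,Q), (C,P)}

(A,P): not NE [P1→C gives 8>5]
(A,Q): not NE [P1→B gives 9>7; P2→P gives 8>1]
(B,P): not NE [P1→C gives 8>3; P2→Q gives 9>2]
(B,Q): NE
(C,P): NE
(C,Q): not NE [P1→B gives 9>5; P2→P gives 6>5]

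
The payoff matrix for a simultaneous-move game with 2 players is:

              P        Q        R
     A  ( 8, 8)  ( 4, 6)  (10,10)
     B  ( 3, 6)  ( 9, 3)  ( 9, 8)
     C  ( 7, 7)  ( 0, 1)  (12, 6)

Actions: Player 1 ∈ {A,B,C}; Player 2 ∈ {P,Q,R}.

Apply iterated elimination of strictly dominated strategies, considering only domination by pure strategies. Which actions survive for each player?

Survivors P1:{A,C} P2:{P,R}

P2 drop Q (P beats it: A:8>6 B:6>3 C:7>1)
P1 drop B (A beats it: P:8>3 R:10>9)
P1→{A,C} P2→{P,R}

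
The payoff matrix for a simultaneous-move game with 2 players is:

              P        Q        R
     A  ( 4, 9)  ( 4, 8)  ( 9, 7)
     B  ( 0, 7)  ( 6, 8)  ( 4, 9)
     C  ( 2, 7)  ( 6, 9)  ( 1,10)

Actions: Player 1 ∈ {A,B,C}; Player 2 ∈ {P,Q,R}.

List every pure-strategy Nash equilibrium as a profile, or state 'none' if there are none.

NE set: (A,P)

(A,P): NE
(A,Q): not NE [P1→C gives 6>4; P2→P gives 9>8]
(A,R): not NE [P2→P gives 9>7]
(B,P): not NE [P1→A gives 4>0; P2→R gives 9>7]
(B,Q): not NE [P2→R gives 9>8]
(B,R): not NE [P1→A gives 9>4]
(C,P): not NE [P1→A gives 4>2; P2→R gives 10>7]
(C,Q): not NE [P2→R gives 10>9]
(C,R): not NE [P1→A gives 9>1]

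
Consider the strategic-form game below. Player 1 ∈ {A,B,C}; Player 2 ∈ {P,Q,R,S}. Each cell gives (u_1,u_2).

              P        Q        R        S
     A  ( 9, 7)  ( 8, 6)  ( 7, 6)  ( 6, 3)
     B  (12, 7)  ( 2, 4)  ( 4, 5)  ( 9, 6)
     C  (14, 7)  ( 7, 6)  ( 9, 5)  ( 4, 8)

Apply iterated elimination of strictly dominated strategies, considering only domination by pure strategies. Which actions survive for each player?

IESDS → P1:{B,C} P2:{P,S}

P2 drop Q (P beats it: A:7>6 B:7>4 C:7>6)
P2 drop R (P beats it: A:7>6 B:7>5 C:7>5)
P1 drop A (B beats it: P:12>9 S:9>6)
P1→{B,C} P2→{P,S}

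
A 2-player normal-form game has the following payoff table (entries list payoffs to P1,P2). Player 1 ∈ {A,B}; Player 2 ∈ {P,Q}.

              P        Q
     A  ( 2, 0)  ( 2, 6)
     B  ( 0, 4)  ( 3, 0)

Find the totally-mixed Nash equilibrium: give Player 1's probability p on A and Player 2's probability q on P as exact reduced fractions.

p=2/5, q=1/3

P1 indiff ⇒ q·2+(1-q)·2 = q·0+(1-q)·3 ⇒ q(2) = (1-q)(1) ⇒ q = 1/3
P2 indiff ⇒ p·0+(1-p)·4 = p·6+(1-p)·0 ⇒ p(-6) = (1-p)(-4) ⇒ p = 2/5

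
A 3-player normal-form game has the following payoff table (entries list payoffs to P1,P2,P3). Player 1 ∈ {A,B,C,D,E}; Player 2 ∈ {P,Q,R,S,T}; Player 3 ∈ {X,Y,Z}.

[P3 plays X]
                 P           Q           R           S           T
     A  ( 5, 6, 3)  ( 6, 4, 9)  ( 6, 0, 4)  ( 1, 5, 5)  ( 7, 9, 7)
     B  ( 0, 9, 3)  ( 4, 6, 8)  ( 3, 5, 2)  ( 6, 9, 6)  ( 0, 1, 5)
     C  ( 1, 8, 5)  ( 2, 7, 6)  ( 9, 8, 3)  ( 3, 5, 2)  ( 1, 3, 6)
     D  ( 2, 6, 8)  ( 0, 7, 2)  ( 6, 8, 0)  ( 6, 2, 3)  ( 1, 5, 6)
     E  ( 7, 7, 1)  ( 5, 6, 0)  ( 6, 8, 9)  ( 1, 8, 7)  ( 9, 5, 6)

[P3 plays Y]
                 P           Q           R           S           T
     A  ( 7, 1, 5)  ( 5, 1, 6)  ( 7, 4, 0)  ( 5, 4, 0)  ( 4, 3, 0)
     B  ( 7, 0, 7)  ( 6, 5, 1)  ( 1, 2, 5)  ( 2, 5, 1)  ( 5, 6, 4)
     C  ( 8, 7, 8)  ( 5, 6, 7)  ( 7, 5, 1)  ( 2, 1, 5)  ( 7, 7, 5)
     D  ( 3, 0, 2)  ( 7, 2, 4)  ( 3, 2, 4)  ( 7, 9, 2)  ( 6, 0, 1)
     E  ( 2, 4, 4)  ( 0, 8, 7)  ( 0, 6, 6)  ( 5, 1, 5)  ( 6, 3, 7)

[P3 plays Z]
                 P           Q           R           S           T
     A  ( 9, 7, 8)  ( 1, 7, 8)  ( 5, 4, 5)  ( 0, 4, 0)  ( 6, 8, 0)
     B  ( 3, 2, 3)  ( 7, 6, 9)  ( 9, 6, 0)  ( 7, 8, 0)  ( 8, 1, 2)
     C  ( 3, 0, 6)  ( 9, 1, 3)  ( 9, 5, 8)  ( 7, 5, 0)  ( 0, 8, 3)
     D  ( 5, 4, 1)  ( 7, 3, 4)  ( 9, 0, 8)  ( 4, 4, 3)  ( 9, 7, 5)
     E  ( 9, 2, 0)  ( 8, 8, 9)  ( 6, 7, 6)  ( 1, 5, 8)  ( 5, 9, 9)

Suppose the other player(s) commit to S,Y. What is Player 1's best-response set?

argmax u_1 = {D}

u_1(A vs S,Y) = 5
u_1(B vs S,Y) = 2
u_1(C vs S,Y) = 2
u_1(D vs S,Y) = 7
u_1(E vs S,Y) = 5
max payoff 7 at {D}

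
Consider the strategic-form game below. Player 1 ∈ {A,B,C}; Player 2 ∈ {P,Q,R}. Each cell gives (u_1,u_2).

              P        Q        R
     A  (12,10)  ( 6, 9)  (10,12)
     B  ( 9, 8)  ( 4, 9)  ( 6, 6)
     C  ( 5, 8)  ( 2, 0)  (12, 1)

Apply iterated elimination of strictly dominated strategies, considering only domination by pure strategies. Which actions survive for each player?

P1 drop B (A beats it: P:12>9 Q:6>4 R:10>6)
P2 drop Q (P beats it: A:10>9 C:8>0)
P1→{A,C} P2→{P,R}

Remaining: P1:{A,C} P2:{P,R}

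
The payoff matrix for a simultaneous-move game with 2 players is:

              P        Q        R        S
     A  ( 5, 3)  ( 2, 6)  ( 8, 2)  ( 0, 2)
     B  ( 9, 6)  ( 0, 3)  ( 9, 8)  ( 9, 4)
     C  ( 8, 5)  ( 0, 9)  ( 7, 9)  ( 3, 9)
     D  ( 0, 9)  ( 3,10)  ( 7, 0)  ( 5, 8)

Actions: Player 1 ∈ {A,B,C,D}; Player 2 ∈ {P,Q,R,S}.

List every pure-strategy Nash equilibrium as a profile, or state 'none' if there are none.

(A,P): not NE [P1→B gives 9>5; P2→Q gives 6>3]
(A,Q): not NE [P1→D gives 3>2]
(A,R): not NE [P1→B gives 9>8; P2→Q gives 6>2]
(A,S): not NE [P1→B gives 9>0; P2→Q gives 6>2]
(B,P): not NE [P2→R gives 8>6]
(B,Q): not NE [P1→D gives 3>0; P2→R gives 8>3]
(B,R): NE
(B,S): not NE [P2→R gives 8>4]
(C,P): not NE [P1→B gives 9>8; P2→S gives 9>5]
(C,Q): not NE [P1→D gives 3>0]
(C,R): not NE [P1→B gives 9>7]
(C,S): not NE [P1→B gives 9>3]
(D,P): not NE [P1→B gives 9>0; P2→Q gives 10>9]
(D,Q): NE
(D,R): not NE [P1→B gives 9>7; P2→Q gives 10>0]
(D,S): not NE [P1→B gives 9>5; P2→Q gives 10>8]

NE set: (B,R), (D,Q)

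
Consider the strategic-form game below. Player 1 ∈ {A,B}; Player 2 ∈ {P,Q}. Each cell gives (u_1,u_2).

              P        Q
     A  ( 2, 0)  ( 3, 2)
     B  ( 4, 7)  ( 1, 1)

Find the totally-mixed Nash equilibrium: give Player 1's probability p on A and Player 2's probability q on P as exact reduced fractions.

P1 mixes 3/4 on A; P2 mixes 1/2 on P

P1 indiff ⇒ q·2+(1-q)·3 = q·4+(1-q)·1 ⇒ q(-2) = (1-q)(-2) ⇒ q = 1/2
P2 indiff ⇒ p·0+(1-p)·7 = p·2+(1-p)·1 ⇒ p(-2) = (1-p)(-6) ⇒ p = 3/4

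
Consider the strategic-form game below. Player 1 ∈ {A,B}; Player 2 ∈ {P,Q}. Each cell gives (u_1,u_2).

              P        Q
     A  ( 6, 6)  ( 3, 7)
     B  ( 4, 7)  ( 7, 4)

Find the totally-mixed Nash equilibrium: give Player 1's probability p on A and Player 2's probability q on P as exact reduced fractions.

(p,q) = (3/4, 2/3)

P1 indiff ⇒ q·6+(1-q)·3 = q·4+(1-q)·7 ⇒ q(2) = (1-q)(4) ⇒ q = 2/3
P2 indiff ⇒ p·6+(1-p)·7 = p·7+(1-p)·4 ⇒ p(-1) = (1-p)(-3) ⇒ p = 3/4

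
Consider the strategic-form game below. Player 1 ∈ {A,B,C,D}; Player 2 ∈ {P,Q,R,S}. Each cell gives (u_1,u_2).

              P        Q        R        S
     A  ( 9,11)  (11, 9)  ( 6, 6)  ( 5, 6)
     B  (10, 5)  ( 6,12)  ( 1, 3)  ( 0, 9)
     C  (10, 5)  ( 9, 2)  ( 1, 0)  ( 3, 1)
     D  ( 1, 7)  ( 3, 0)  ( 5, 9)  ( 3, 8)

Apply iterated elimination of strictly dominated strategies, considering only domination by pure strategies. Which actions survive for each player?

Survivors P1:{A,B,C} P2:{P,Q}

P1 drop D (A beats it: P:9>1 Q:11>3 R:6>5 S:5>3)
P2 drop R (P beats it: A:11>6 B:5>3 C:5>0)
P2 drop S (Q beats it: A:9>6 B:12>9 C:2>1)
P1→{A,B,C} P2→{P,Q}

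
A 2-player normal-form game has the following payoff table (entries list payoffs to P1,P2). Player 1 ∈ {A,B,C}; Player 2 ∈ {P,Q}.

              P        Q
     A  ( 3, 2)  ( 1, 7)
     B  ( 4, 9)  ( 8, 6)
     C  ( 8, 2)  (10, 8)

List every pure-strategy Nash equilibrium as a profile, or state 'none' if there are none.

(A,P): not NE [P1→C gives 8>3; P2→Q gives 7>2]
(A,Q): not NE [P1→C gives 10>1]
(B,P): not NE [P1→C gives 8>4]
(B,Q): not NE [P1→C gives 10>8; P2→P gives 9>6]
(C,P): not NE [P2→Q gives 8>2]
(C,Q): NE

PSNE = {(C,Q)}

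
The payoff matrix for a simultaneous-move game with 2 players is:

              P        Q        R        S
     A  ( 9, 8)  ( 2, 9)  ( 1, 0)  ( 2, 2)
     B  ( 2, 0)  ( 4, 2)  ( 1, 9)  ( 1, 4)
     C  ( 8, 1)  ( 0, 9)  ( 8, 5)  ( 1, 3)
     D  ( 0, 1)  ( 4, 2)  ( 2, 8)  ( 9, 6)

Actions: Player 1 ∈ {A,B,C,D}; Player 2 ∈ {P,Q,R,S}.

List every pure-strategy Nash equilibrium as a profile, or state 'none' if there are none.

(A,P): not NE [P2→Q gives 9>8]
(A,Q): not NE [P1→D gives 4>2]
(A,R): not NE [P1→C gives 8>1; P2→Q gives 9>0]
(A,S): not NE [P1→D gives 9>2; P2→Q gives 9>2]
(B,P): not NE [P1→A gives 9>2; P2→R gives 9>0]
(B,Q): not NE [P2→R gives 9>2]
(B,R): not NE [P1→C gives 8>1]
(B,S): not NE [P1→D gives 9>1; P2→R gives 9>4]
(C,P): not NE [P1→A gives 9>8; P2→Q gives 9>1]
(C,Q): not NE [P1→D gives 4>0]
(C,R): not NE [P2→Q gives 9>5]
(C,S): not NE [P1→D gives 9>1; P2→Q gives 9>3]
(D,P): not NE [P1→A gives 9>0; P2→R gives 8>1]
(D,Q): not NE [P2→R gives 8>2]
(D,R): not NE [P1→C gives 8>2]
(D,S): not NE [P2→R gives 8>6]

PSNE: ∅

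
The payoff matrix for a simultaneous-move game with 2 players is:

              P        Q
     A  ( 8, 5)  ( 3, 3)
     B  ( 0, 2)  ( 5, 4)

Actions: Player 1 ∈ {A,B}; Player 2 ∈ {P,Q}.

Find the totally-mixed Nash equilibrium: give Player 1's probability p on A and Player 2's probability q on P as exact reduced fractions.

P1 indiff ⇒ q·8+(1-q)·3 = q·0+(1-q)·5 ⇒ q(8) = (1-q)(2) ⇒ q = 1/5
P2 indiff ⇒ p·5+(1-p)·2 = p·3+(1-p)·4 ⇒ p(2) = (1-p)(2) ⇒ p = 1/2

p=1/2, q=1/5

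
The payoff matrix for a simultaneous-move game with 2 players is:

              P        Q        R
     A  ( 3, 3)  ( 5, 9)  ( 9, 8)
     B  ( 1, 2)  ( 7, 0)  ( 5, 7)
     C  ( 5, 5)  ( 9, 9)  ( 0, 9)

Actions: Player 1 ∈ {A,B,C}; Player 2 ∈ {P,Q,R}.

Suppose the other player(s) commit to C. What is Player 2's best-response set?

P2 best: {Q,R}

u_2(P vs C) = 5
u_2(Q vs C) = 9
u_2(R vs C) = 9
max payoff 9 at {Q,R}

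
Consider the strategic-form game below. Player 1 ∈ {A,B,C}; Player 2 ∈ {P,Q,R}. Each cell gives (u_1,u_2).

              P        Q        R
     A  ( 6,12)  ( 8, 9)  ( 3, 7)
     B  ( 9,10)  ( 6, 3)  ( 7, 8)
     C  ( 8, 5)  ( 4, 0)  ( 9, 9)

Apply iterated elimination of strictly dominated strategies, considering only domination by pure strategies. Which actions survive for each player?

P2 drop Q (P beats it: A:12>9 B:10>3 C:5>0)
P1 drop A (B beats it: P:9>6 R:7>3)
P1→{B,C} P2→{P,R}

Remaining: P1:{B,C} P2:{P,R}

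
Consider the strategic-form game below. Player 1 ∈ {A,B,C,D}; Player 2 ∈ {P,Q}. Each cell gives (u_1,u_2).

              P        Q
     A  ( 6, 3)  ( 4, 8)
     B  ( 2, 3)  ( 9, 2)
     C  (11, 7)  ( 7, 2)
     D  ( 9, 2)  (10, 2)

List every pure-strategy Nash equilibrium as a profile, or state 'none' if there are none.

(A,P): not NE [P1→C gives 11>6; P2→Q gives 8>3]
(A,Q): not NE [P1→D gives 10>4]
(B,P): not NE [P1→C gives 11>2]
(B,Q): not NE [P1→D gives 10>9; P2→P gives 3>2]
(C,P): NE
(C,Q): not NE [P1→D gives 10>7; P2→P gives 7>2]
(D,P): not NE [P1→C gives 11>9]
(D,Q): NE

NE set: (C,P), (D,Q)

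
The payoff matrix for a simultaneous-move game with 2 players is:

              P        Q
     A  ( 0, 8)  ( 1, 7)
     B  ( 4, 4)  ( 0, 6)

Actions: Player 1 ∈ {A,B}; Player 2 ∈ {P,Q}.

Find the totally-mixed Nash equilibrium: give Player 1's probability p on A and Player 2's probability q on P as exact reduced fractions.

P1 indiff ⇒ q·0+(1-q)·1 = q·4+(1-q)·0 ⇒ q(-4) = (1-q)(-1) ⇒ q = 1/5
P2 indiff ⇒ p·8+(1-p)·4 = p·7+(1-p)·6 ⇒ p(1) = (1-p)(2) ⇒ p = 2/3

P1 mixes 2/3 on A; P2 mixes 1/5 on P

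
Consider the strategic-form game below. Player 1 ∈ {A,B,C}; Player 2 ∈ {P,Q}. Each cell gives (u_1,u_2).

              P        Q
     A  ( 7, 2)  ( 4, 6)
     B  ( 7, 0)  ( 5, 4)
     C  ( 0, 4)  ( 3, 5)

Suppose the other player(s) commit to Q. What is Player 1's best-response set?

u_1(A vs Q) = 4
u_1(B vs Q) = 5
u_1(C vs Q) = 3
max payoff 5 at {B}

argmax u_1 = {B}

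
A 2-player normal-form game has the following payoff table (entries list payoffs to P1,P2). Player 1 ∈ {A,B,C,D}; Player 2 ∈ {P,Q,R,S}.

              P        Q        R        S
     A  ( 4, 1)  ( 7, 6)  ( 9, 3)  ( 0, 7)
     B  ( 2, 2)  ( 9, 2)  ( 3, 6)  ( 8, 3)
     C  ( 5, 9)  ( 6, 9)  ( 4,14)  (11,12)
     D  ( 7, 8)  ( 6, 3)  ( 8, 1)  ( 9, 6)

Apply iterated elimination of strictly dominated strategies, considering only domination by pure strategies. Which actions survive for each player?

P2 drop Q (S beats it: A:7>6 B:3>2 C:12>9 D:6>3)
P1 drop B (C beats it: P:5>2 R:4>3 S:11>8)
P1→{A,C,D} P2→{P,R,S}

Survivors P1:{A,C,D} P2:{P,R,S}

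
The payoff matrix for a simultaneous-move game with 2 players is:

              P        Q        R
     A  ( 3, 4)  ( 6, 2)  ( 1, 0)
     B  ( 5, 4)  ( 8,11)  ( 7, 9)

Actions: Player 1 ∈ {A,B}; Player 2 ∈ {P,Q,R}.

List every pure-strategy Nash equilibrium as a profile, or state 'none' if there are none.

(A,P): not NE [P1→B gives 5>3]
(A,Q): not NE [P1→B gives 8>6; P2→P gives 4>2]
(A,R): not NE [P1→B gives 7>1; P2→P gives 4>0]
(B,P): not NE [P2→Q gives 11>4]
(B,Q): NE
(B,R): not NE [P2→Q gives 11>9]

Nash profiles: (B,Q)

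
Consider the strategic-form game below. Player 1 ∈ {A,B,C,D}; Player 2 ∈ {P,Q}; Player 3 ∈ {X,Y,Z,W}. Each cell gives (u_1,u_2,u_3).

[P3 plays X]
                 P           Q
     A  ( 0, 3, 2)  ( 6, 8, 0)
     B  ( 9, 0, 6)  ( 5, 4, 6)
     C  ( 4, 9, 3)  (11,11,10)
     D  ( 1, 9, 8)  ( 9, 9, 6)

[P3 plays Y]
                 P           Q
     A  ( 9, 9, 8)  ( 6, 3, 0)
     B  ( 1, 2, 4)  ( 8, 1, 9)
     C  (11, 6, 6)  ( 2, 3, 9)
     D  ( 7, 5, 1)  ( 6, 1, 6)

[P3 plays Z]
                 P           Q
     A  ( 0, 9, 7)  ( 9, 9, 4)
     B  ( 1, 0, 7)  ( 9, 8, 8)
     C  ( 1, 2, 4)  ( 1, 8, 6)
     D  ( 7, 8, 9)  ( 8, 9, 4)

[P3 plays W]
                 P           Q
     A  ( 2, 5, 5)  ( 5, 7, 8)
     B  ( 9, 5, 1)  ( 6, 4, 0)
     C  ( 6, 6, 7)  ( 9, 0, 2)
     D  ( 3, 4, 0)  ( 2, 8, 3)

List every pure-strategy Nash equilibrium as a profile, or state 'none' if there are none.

PSNE = {(C,Q,X)}

(A,P,X): not NE [P1→B gives 9>0; P2→Q gives 8>3; P3→Y gives 8>2]
(A,P,Y): not NE [P1→C gives 11>9]
(A,P,Z): not NE [P1→D gives 7>0; P3→Y gives 8>7]
(A,P,W): not NE [P1→B gives 9>2; P2→Q gives 7>5; P3→Y gives 8>5]
(A,Q,X): not NE [P1→C gives 11>6; P3→W gives 8>0]
(A,Q,Y): not NE [P1→B gives 8>6; P2→P gives 9>3; P3→W gives 8>0]
(A,Q,Z): not NE [P3→W gives 8>4]
(A,Q,W): not NE [P1→C gives 9>5]
(B,P,X): not NE [P2→Q gives 4>0; P3→Z gives 7>6]
(B,P,Y): not NE [P1→C gives 11>1; P3→Z gives 7>4]
(B,P,Z): not NE [P1→D gives 7>1; P2→Q gives 8>0]
(B,P,W): not NE [P3→Z gives 7>1]
(B,Q,X): not NE [P1→C gives 11>5; P3→Y gives 9>6]
(B,Q,Y): not NE [P2→P gives 2>1]
(B,Q,Z): not NE [P3→Y gives 9>8]
(B,Q,W): not NE [P1→C gives 9>6; P2→P gives 5>4; P3→Y gives 9>0]
(C,P,X): not NE [P1→B gives 9>4; P2→Q gives 11>9; P3→W gives 7>3]
(C,P,Y): not NE [P3→W gives 7>6]
(C,P,Z): not NE [P1→D gives 7>1; P2→Q gives 8>2; P3→W gives 7>4]
(C,P,W): not NE [P1→B gives 9>6]
(C,Q,X): NE
(C,Q,Y): not NE [P1→B gives 8>2; P2→P gives 6>3; P3→X gives 10>9]
(C,Q,Z): not NE [P1→B gives 9>1; P3→X gives 10>6]
(C,Q,W): not NE [P2→P gives 6>0; P3→X gives 10>2]
(D,P,X): not NE [P1→B gives 9>1; P3→Z gives 9>8]
(D,P,Y): not NE [P1→C gives 11>7; P3→Z gives 9>1]
(D,P,Z): not NE [P2→Q gives 9>8]
(D,P,W): not NE [P1→B gives 9>3; P2→Q gives 8>4; P3→Z gives 9>0]
(D,Q,X): not NE [P1→C gives 11>9]
(D,Q,Y): not NE [P1→B gives 8>6; P2→P gives 5>1]
(D,Q,Z): not NE [P1→B gives 9>8; P3→Y gives 6>4]
(D,Q,W): not NE [P1→C gives 9>2; P3→Y gives 6>3]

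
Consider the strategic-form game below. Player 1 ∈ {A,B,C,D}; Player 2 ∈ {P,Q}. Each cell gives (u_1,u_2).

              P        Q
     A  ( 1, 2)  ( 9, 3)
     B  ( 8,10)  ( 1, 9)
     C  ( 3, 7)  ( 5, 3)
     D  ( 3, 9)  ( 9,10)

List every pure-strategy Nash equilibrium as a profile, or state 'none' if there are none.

PSNE = {(A,Q), (B,P), (D,Q)}

(A,P): not NE [P1→B gives 8>1; P2→Q gives 3>2]
(A,Q): NE
(B,P): NE
(B,Q): not NE [P1→D gives 9>1; P2→P gives 10>9]
(C,P): not NE [P1→B gives 8>3]
(C,Q): not NE [P1→D gives 9>5; P2→P gives 7>3]
(D,P): not NE [P1→B gives 8>3; P2→Q gives 10>9]
(D,Q): NE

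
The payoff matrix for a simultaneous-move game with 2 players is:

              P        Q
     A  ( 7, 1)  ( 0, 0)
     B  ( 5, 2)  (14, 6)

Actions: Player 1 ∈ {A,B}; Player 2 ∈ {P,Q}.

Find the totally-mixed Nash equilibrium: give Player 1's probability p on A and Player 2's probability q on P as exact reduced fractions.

P1 indiff ⇒ q·7+(1-q)·0 = q·5+(1-q)·14 ⇒ q(2) = (1-q)(14) ⇒ q = 7/8
P2 indiff ⇒ p·1+(1-p)·2 = p·0+(1-p)·6 ⇒ p(1) = (1-p)(4) ⇒ p = 4/5

P1 mixes 4/5 on A; P2 mixes 7/8 on P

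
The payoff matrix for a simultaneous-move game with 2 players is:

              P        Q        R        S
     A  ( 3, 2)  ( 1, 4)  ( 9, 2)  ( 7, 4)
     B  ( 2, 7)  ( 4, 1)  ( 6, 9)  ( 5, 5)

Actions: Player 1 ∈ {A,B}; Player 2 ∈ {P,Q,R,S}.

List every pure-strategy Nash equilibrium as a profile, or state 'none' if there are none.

NE set: (A,S)

(A,P): not NE [P2→S gives 4>2]
(A,Q): not NE [P1→B gives 4>1]
(A,R): not NE [P2→S gives 4>2]
(A,S): NE
(B,P): not NE [P1→A gives 3>2; P2→R gives 9>7]
(B,Q): not NE [P2→R gives 9>1]
(B,R): not NE [P1→A gives 9>6]
(B,S): not NE [P1→A gives 7>5; P2→R gives 9>5]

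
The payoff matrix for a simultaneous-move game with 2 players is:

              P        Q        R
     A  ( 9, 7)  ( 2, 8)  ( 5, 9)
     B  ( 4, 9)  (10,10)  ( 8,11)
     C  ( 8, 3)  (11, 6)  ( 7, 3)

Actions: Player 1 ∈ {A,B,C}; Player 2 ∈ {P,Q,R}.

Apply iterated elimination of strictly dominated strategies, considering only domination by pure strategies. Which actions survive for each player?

Remaining: P1:{B,C} P2:{Q,R}

P2 drop P (Q beats it: A:8>7 B:10>9 C:6>3)
P1 drop A (B beats it: Q:10>2 R:8>5)
P1→{B,C} P2→{Q,R}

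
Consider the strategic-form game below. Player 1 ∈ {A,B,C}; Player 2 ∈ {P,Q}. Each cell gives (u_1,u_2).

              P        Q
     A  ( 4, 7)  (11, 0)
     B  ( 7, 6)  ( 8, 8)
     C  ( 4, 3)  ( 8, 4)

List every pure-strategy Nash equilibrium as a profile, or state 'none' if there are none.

No pure NE.

(A,P): not NE [P1→B gives 7>4]
(A,Q): not NE [P2→P gives 7>0]
(B,P): not NE [P2→Q gives 8>6]
(B,Q): not NE [P1→A gives 11>8]
(C,P): not NE [P1→B gives 7>4; P2→Q gives 4>3]
(C,Q): not NE [P1→A gives 11>8]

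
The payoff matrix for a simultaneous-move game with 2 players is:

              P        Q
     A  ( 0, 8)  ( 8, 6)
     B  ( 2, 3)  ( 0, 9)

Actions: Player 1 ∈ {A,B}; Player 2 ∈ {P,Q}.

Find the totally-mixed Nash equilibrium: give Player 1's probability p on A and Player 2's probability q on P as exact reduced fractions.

P1 indiff ⇒ q·0+(1-q)·8 = q·2+(1-q)·0 ⇒ q(-2) = (1-q)(-8) ⇒ q = 4/5
P2 indiff ⇒ p·8+(1-p)·3 = p·6+(1-p)·9 ⇒ p(2) = (1-p)(6) ⇒ p = 3/4

p=3/4, q=4/5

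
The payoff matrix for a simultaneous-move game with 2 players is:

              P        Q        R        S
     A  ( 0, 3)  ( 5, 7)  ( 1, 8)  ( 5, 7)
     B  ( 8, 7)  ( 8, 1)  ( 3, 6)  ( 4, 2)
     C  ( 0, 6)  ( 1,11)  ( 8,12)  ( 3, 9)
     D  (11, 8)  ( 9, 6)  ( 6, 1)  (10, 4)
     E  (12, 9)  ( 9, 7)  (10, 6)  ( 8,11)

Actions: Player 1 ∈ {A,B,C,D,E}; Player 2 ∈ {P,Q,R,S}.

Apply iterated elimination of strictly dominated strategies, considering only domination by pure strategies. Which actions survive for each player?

P1 drop A (D beats it: P:11>0 Q:9>5 R:6>1 S:10>5)
P1 drop B (D beats it: P:11>8 Q:9>8 R:6>3 S:10>4)
P1 drop C (E beats it: P:12>0 Q:9>1 R:10>8 S:8>3)
P2 drop Q (P beats it: D:8>6 E:9>7)
P2 drop R (P beats it: D:8>1 E:9>6)
P1→{D,E} P2→{P,S}

IESDS → P1:{D,E} P2:{P,S}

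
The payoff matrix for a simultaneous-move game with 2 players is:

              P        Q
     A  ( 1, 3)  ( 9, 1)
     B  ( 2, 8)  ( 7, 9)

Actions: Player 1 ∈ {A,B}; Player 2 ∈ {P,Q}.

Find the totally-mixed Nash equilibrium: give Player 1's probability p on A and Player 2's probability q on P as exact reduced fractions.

(p,q) = (1/3, 2/3)

P1 indiff ⇒ q·1+(1-q)·9 = q·2+(1-q)·7 ⇒ q(-1) = (1-q)(-2) ⇒ q = 2/3
P2 indiff ⇒ p·3+(1-p)·8 = p·1+(1-p)·9 ⇒ p(2) = (1-p)(1) ⇒ p = 1/3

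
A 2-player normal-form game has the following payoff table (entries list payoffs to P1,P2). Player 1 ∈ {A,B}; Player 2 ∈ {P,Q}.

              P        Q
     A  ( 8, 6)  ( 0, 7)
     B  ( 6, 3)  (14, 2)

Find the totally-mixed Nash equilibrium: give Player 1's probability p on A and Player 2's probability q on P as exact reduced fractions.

(p,q) = (1/2, 7/8)

P1 indiff ⇒ q·8+(1-q)·0 = q·6+(1-q)·14 ⇒ q(2) = (1-q)(14) ⇒ q = 7/8
P2 indiff ⇒ p·6+(1-p)·3 = p·7+(1-p)·2 ⇒ p(-1) = (1-p)(-1) ⇒ p = 1/2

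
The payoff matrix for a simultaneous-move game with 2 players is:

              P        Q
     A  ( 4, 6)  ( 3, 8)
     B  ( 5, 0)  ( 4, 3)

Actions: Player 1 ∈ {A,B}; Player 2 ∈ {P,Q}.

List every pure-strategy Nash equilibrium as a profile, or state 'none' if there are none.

(A,P): not NE [P1→B gives 5>4; P2→Q gives 8>6]
(A,Q): not NE [P1→B gives 4>3]
(B,P): not NE [P2→Q gives 3>0]
(B,Q): NE

PSNE = {(B,Q)}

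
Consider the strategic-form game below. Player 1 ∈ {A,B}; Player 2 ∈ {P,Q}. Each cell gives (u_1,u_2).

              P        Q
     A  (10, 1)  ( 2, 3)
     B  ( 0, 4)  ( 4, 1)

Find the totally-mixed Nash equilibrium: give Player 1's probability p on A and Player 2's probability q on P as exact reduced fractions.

(p,q) = (3/5, 1/6)

P1 indiff ⇒ q·10+(1-q)·2 = q·0+(1-q)·4 ⇒ q(10) = (1-q)(2) ⇒ q = 1/6
P2 indiff ⇒ p·1+(1-p)·4 = p·3+(1-p)·1 ⇒ p(-2) = (1-p)(-3) ⇒ p = 3/5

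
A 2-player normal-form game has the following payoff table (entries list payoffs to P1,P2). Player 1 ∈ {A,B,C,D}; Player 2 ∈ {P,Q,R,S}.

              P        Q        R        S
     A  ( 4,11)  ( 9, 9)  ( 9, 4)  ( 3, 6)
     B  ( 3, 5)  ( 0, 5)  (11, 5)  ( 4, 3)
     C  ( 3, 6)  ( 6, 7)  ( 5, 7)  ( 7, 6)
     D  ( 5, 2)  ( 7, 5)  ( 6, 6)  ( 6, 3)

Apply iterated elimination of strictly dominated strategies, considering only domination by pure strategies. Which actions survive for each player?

P2 drop S (Q beats it: A:9>6 B:5>3 C:7>6 D:5>3)
P1 drop C (A beats it: P:4>3 Q:9>6 R:9>5)
P1→{A,B,D} P2→{P,Q,R}

Remaining: P1:{A,B,D} P2:{P,Q,R}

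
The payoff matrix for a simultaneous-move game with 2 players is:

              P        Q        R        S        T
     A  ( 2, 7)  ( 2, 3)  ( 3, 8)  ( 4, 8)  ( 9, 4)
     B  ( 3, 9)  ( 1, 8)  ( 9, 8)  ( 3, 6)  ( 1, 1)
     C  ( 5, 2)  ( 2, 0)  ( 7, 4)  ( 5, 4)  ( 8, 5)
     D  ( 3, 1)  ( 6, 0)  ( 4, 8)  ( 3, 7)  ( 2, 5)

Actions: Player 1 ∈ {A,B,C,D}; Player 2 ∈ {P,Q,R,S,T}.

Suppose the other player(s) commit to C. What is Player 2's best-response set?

P2 best: {T}

u_2(P vs C) = 2
u_2(Q vs C) = 0
u_2(R vs C) = 4
u_2(S vs C) = 4
u_2(T vs C) = 5
max payoff 5 at {T}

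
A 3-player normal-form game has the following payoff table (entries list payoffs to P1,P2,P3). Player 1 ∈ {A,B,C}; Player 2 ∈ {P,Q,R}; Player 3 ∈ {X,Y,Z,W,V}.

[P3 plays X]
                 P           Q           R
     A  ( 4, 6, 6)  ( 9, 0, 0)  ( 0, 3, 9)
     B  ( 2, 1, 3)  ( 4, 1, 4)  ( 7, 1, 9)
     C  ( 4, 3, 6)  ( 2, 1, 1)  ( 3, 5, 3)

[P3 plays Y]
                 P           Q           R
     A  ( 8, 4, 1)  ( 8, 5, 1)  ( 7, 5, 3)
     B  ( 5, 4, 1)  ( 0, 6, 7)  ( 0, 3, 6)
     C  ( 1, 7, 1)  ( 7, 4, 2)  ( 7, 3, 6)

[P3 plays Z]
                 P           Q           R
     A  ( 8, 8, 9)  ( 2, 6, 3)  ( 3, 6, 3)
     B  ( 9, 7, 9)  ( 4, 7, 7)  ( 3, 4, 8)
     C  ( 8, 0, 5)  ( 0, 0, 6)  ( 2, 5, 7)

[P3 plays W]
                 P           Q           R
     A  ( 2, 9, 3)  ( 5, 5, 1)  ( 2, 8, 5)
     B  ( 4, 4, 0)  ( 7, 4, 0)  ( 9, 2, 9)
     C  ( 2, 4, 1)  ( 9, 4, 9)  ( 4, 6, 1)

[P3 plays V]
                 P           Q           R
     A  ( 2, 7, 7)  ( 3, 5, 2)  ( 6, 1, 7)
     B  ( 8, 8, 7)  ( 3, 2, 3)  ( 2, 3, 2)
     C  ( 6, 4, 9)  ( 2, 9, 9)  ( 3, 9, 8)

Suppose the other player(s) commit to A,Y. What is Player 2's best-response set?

argmax u_2 = {Q,R}

u_2(P vs A,Y) = 4
u_2(Q vs A,Y) = 5
u_2(R vs A,Y) = 5
max payoff 5 at {Q,R}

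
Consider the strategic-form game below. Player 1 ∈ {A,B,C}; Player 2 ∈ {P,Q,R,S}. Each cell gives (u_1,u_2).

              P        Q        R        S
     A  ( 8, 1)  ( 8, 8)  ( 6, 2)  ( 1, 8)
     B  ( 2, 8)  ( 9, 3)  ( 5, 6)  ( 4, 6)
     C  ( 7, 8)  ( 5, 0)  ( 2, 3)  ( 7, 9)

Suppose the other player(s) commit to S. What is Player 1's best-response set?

u_1(A vs S) = 1
u_1(B vs S) = 4
u_1(C vs S) = 7
max payoff 7 at {C}

BR_1 = {C}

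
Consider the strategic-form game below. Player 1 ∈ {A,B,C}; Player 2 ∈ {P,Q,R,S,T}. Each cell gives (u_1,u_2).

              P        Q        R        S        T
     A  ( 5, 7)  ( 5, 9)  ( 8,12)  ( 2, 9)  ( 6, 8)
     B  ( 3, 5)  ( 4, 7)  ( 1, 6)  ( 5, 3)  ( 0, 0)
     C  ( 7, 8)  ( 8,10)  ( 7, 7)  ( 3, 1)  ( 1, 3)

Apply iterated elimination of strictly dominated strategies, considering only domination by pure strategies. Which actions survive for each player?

P2 drop P (Q beats it: A:9>7 B:7>5 C:10>8)
P2 drop S (R beats it: A:12>9 B:6>3 C:7>1)
P1 drop B (A beats it: Q:5>4 R:8>1 T:6>0)
P2 drop T (Q beats it: A:9>8 C:10>3)
P1→{A,C} P2→{Q,R}

Remaining: P1:{A,C} P2:{Q,R}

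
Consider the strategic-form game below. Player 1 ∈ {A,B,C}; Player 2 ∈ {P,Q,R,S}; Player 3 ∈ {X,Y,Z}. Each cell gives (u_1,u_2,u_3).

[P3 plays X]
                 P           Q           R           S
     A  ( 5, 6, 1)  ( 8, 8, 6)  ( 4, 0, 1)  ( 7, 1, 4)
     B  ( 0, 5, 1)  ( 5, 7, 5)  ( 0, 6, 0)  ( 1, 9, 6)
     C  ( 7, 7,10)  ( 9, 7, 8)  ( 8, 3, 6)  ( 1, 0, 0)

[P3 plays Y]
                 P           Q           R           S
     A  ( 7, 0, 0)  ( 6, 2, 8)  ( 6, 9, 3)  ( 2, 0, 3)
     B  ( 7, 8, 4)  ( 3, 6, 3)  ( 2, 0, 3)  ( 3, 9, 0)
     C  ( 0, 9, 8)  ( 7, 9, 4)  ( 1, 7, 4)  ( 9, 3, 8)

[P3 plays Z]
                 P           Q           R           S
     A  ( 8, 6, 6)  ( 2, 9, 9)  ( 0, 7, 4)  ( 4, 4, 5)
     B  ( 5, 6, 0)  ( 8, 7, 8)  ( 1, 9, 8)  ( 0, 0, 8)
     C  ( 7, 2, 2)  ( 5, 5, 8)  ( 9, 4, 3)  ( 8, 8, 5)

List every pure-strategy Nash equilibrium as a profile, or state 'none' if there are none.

(A,P,X): not NE [P1→C gives 7>5; P2→Q gives 8>6; P3→Z gives 6>1]
(A,P,Y): not NE [P2→R gives 9>0; P3→Z gives 6>0]
(A,P,Z): not NE [P2→Q gives 9>6]
(A,Q,X): not NE [P1→C gives 9>8; P3→Z gives 9>6]
(A,Q,Y): not NE [P1→C gives 7>6; P2→R gives 9>2; P3→Z gives 9>8]
(A,Q,Z): not NE [P1→B gives 8>2]
(A,R,X): not NE [P1→C gives 8>4; P2→Q gives 8>0; P3→Z gives 4>1]
(A,R,Y): not NE [P3→Z gives 4>3]
(A,R,Z): not NE [P1→C gives 9>0; P2→Q gives 9>7]
(A,S,X): not NE [P2→Q gives 8>1; P3→Z gives 5>4]
(A,S,Y): not NE [P1→C gives 9>2; P2→R gives 9>0; P3→Z gives 5>3]
(A,S,Z): not NE [P1→C gives 8>4; P2→Q gives 9>4]
(B,P,X): not NE [P1→C gives 7>0; P2→S gives 9>5; P3→Y gives 4>1]
(B,P,Y): not NE [P2→S gives 9>8]
(B,P,Z): not NE [P1→A gives 8>5; P2→R gives 9>6; P3→Y gives 4>0]
(B,Q,X): not NE [P1→C gives 9>5; P2→S gives 9>7; P3→Z gives 8>5]
(B,Q,Y): not NE [P1→C gives 7>3; P2→S gives 9>6; P3→Z gives 8>3]
(B,Q,Z): not NE [P2→R gives 9>7]
(B,R,X): not NE [P1→C gives 8>0; P2→S gives 9>6; P3→Z gives 8>0]
(B,R,Y): not NE [P1→A gives 6>2; P2→S gives 9>0; P3→Z gives 8>3]
(B,R,Z): not NE [P1→C gives 9>1]
(B,S,X): not NE [P1→A gives 7>1; P3→Z gives 8>6]
(B,S,Y): not NE [P1→C gives 9>3; P3→Z gives 8>0]
(B,S,Z): not NE [P1→C gives 8>0; P2→R gives 9>0]
(C,P,X): NE
(C,P,Y): not NE [P1→B gives 7>0; P3→X gives 10>8]
(C,P,Z): not NE [P1→A gives 8>7; P2→S gives 8>2; P3→X gives 10>2]
(C,Q,X): NE
(C,Q,Y): not NE [P3→Z gives 8>4]
(C,Q,Z): not NE [P1→B gives 8>5; P2→S gives 8>5]
(C,R,X): not NE [P2→Q gives 7>3]
(C,R,Y): not NE [P1→A gives 6>1; P2→Q gives 9>7; P3→X gives 6>4]
(C,R,Z): not NE [P2→S gives 8>4; P3→X gives 6>3]
(C,S,X): not NE [P1→A gives 7>1; P2→Q gives 7>0; P3→Y gives 8>0]
(C,S,Y): not NE [P2→Q gives 9>3]
(C,S,Z): not NE [P3→Y gives 8>5]

Nash profiles: (C,P,X), (C,Q,X)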